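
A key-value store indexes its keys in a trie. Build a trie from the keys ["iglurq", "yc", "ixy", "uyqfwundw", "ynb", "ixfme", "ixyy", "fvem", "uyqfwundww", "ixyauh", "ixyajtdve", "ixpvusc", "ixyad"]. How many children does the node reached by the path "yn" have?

The children of the "yn" node are the distinct next characters among strings starting with "yn".
Characters that immediately follow "yn" among the stored strings: {b}.
That node has 1 child edge.

1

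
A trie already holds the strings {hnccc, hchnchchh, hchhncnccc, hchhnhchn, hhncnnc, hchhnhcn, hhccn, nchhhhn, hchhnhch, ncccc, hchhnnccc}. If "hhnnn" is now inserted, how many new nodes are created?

Walking "hhnnn" from the root, the first 3 characters ("hhn") follow existing edges; "n" is the first miss.
New nodes needed: |"hhnnn"| − 3 = 5 − 3 = 2.

2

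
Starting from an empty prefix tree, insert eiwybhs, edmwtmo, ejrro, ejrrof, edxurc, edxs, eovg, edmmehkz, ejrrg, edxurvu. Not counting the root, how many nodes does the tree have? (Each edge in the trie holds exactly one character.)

Trie structure (* marks end of a word):
(root)
└─ e
   ├─ d
   │  ├─ m
   │  │  ├─ m
   │  │  │  └─ e
   │  │  │     └─ h
   │  │  │        └─ k
   │  │  │           └─ z *
   │  │  └─ w
   │  │     └─ t
   │  │        └─ m
   │  │           └─ o *
   │  └─ x
   │     ├─ s *
   │     └─ u
   │        └─ r
   │           ├─ c *
   │           └─ v
   │              └─ u *
   ├─ i
   │  └─ w
   │     └─ y
   │        └─ b
   │           └─ h
   │              └─ s *
   ├─ j
   │  └─ r
   │     └─ r
   │        ├─ g *
   │        └─ o *
   │           └─ f *
   └─ o
      └─ v
         └─ g *
Counting every labelled node above: 34.

34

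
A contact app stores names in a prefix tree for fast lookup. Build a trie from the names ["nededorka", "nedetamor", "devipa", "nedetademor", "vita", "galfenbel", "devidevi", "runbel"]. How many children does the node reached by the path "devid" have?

1

The children of the "devid" node are the distinct next characters among strings starting with "devid".
Characters that immediately follow "devid" among the stored strings: {e}.
That node has 1 child edge.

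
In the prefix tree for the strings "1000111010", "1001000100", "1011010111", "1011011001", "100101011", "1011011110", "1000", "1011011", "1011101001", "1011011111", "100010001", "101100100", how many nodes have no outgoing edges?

10

A leaf is a node with no children — equivalently, the end of a word that is not a proper prefix of any other stored word.
Those words: "100010001", "1000111010", "1001000100", "100101011", "101100100", "1011010111", "1011011001", "1011011110", "1011011111", "1011101001"
Leaf count: 10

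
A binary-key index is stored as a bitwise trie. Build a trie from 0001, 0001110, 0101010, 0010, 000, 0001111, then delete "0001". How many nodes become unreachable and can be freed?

0

Walk "0001" from the leaf back toward the root, removing each node that no remaining word uses.
Every node on "0001" is still needed (e.g. by "0001110"), so nothing is freed.
Nodes removed: 0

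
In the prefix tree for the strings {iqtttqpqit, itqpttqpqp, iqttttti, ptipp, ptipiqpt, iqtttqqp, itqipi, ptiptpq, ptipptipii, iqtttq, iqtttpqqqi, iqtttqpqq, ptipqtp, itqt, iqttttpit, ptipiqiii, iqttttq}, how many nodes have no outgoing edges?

Leaves are exactly the stored words that no other stored word extends.
Those words: "iqtttpqqqi", "iqtttqpqit", "iqtttqpqq", "iqtttqqp", "iqttttpit", "iqttttq", "iqttttti", "itqipi", "itqpttqpqp", "itqt", "ptipiqiii", "ptipiqpt", "ptipptipii", "ptipqtp", "ptiptpq"
Leaf count: 15

15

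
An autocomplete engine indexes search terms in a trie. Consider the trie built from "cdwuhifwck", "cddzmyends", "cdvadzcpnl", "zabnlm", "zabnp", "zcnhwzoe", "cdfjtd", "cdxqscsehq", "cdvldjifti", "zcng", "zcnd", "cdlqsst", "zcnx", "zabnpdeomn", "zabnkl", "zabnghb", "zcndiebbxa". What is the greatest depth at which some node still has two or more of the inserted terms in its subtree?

5

Look for the deepest trie node that still has at least two words in its subtree.
"zabnp" and "zabnpdeomn" agree on "zabnp" (5 characters) before diverging; nothing deeper is shared.
Longest shared-prefix length: 5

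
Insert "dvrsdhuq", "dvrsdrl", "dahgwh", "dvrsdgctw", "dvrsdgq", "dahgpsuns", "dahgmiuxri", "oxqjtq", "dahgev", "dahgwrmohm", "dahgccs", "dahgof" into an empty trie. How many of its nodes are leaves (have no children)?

12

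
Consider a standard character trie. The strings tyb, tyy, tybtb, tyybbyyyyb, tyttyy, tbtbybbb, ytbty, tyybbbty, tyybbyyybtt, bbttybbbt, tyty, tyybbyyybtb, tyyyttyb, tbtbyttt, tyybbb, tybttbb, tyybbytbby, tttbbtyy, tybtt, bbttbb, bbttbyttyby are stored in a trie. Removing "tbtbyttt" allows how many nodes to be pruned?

Walk "tbtbyttt" from the leaf back toward the root, removing each node that no remaining word uses.
The suffix "ttt" (3 nodes) is used only by "tbtbyttt"; the node for "tbtby" still has the child "b", so pruning stops there.
Nodes removed: 3

3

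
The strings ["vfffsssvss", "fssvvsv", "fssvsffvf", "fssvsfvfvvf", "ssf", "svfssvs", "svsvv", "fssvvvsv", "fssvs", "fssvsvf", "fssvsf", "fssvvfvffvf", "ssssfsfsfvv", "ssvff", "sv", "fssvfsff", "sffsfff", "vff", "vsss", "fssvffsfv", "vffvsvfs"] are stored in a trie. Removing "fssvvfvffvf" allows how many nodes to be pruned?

6

A node on "fssvvfvffvf"'s path can go only if nothing else ends at it or branches off below it.
The suffix "fvffvf" (6 nodes) is used only by "fssvvfvffvf"; the node for "fssvv" still has the child "s", so pruning stops there.
Nodes removed: 6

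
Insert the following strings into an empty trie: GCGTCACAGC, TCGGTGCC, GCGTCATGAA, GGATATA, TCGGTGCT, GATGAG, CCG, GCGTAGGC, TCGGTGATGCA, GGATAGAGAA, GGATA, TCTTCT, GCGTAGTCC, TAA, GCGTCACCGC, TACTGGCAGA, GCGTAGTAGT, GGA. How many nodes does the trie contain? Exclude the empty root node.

Insert word by word; a character creates a node only if that edge doesn't already exist:
  "GCGTCACAGC" → 10 new (G, C, G, T, C, A, C, A, G, C)
  "TCGGTGCC" → 8 new (T, C, G, G, T, G, C, C)
  "GCGTCATGAA" → prefix "GCGTCA" already present; 4 new (T, G, A, A)
  "GGATATA" → prefix "G" already present; 6 new (G, A, T, A, T, A)
  "TCGGTGCT" → prefix "TCGGTGC" already present; 1 new (T)
  "GATGAG" → prefix "G" already present; 5 new (A, T, G, A, G)
  "CCG" → 3 new (C, C, G)
  "GCGTAGGC" → prefix "GCGT" already present; 4 new (A, G, G, C)
  "TCGGTGATGCA" → prefix "TCGGTG" already present; 5 new (A, T, G, C, A)
  "GGATAGAGAA" → prefix "GGATA" already present; 5 new (G, A, G, A, A)
  "GGATA" → prefix "GGATA" already present; 0 new (none)
  "TCTTCT" → prefix "TC" already present; 4 new (T, T, C, T)
  "GCGTAGTCC" → prefix "GCGTAG" already present; 3 new (T, C, C)
  "TAA" → prefix "T" already present; 2 new (A, A)
  "GCGTCACCGC" → prefix "GCGTCAC" already present; 3 new (C, G, C)
  "TACTGGCAGA" → prefix "TA" already present; 8 new (C, T, G, G, C, A, G, A)
  "GCGTAGTAGT" → prefix "GCGTAGT" already present; 3 new (A, G, T)
  "GGA" → prefix "GGA" already present; 0 new (none)
Total nodes = 10 + 8 + 4 + 6 + 1 + 5 + 3 + 4 + 5 + 5 + 0 + 4 + 3 + 2 + 3 + 8 + 3 + 0 = 74

74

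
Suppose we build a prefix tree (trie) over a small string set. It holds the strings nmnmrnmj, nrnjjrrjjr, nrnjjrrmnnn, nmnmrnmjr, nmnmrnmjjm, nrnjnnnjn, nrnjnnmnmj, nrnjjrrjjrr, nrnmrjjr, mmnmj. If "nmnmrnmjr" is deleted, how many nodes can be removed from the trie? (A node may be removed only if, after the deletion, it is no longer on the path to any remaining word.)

After clearing the end-marker at "nmnmrnmjr", prune upward until reaching a node still needed by another word.
The suffix "r" (1 node) is used only by "nmnmrnmjr"; the node for "nmnmrnmj" still has the child "j", so pruning stops there.
Nodes removed: 1

1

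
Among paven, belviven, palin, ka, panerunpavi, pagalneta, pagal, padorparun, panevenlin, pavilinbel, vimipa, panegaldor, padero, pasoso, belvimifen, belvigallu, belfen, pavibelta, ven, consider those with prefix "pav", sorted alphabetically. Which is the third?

Filter for "pav…" and sort: "paven", "pavibelta", "pavilinbel"
Position 3: pavilinbel

pavilinbel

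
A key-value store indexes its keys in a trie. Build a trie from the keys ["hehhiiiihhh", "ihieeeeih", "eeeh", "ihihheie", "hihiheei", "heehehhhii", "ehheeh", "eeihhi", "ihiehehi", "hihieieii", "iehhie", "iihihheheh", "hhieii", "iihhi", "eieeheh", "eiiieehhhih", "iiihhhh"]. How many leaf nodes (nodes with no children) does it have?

A leaf is a node with no children — equivalently, the end of a word that is not a proper prefix of any other stored word.
Those words: "eeeh", "eeihhi", "ehheeh", "eieeheh", "eiiieehhhih", "heehehhhii", "hehhiiiihhh", "hhieii", "hihieieii", "hihiheei", "iehhie", "ihieeeeih", "ihiehehi", "ihihheie", "iihhi", "iihihheheh", "iiihhhh"
Leaf count: 17

17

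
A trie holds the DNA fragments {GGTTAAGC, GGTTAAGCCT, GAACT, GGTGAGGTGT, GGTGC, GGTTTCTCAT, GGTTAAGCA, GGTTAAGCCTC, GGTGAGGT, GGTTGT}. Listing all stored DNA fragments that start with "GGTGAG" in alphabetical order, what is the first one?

GGTGAGGT

Filter for "GGTGAG…" and sort: "GGTGAGGT", "GGTGAGGTGT"
The 1st is GGTGAGGT.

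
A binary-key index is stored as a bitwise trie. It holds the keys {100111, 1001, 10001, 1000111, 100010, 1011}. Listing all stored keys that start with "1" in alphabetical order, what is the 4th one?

DFS of the "1" subtree visits, in order: "10001", "100010", "1000111", "1001", "100111", "1011"
Position 4: 1001

1001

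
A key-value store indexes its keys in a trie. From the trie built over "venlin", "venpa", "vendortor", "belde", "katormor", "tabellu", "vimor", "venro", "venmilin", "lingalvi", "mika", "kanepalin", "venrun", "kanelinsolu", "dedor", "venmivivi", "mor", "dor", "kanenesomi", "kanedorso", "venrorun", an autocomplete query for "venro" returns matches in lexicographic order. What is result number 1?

venro

Filter for "venro…" and sort: "venro", "venrorun"
Position 1: venro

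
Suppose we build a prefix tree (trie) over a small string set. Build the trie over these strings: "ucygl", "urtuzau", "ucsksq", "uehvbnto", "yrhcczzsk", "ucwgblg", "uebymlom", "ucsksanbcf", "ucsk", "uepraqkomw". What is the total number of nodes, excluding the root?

55

Trace insertions, counting only characters that open a new branch:
  "ucygl" → 5 new (u, c, y, g, l)
  "urtuzau" → prefix "u" already present; 6 new (r, t, u, z, a, u)
  "ucsksq" → prefix "uc" already present; 4 new (s, k, s, q)
  "uehvbnto" → prefix "u" already present; 7 new (e, h, v, b, n, t, o)
  "yrhcczzsk" → 9 new (y, r, h, c, c, z, z, s, k)
  "ucwgblg" → prefix "uc" already present; 5 new (w, g, b, l, g)
  "uebymlom" → prefix "ue" already present; 6 new (b, y, m, l, o, m)
  "ucsksanbcf" → prefix "ucsks" already present; 5 new (a, n, b, c, f)
  "ucsk" → prefix "ucsk" already present; 0 new (none)
  "uepraqkomw" → prefix "ue" already present; 8 new (p, r, a, q, k, o, m, w)
Total nodes = 5 + 6 + 4 + 7 + 9 + 5 + 6 + 5 + 0 + 8 = 55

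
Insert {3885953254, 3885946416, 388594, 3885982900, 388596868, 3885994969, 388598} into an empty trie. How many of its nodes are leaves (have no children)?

5

Leaves are exactly the stored words that no other stored word extends.
Those words: "3885946416", "3885953254", "388596868", "3885982900", "3885994969"
Leaf count: 5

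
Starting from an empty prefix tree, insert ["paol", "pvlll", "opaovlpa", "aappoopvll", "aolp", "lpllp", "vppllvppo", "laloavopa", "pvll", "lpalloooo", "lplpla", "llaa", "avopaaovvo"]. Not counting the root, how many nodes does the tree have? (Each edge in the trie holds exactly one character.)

73

For each word, the new-node count is its length minus the longest prefix already in the trie:
  "paol" → 4 new (p, a, o, l)
  "pvlll" → prefix "p" already present; 4 new (v, l, l, l)
  "opaovlpa" → 8 new (o, p, a, o, v, l, p, a)
  "aappoopvll" → 10 new (a, a, p, p, o, o, p, v, l, l)
  "aolp" → prefix "a" already present; 3 new (o, l, p)
  "lpllp" → 5 new (l, p, l, l, p)
  "vppllvppo" → 9 new (v, p, p, l, l, v, p, p, o)
  "laloavopa" → prefix "l" already present; 8 new (a, l, o, a, v, o, p, a)
  "pvll" → prefix "pvll" already present; 0 new (none)
  "lpalloooo" → prefix "lp" already present; 7 new (a, l, l, o, o, o, o)
  "lplpla" → prefix "lpl" already present; 3 new (p, l, a)
  "llaa" → prefix "l" already present; 3 new (l, a, a)
  "avopaaovvo" → prefix "a" already present; 9 new (v, o, p, a, a, o, v, v, o)
Total nodes = 4 + 4 + 8 + 10 + 3 + 5 + 9 + 8 + 0 + 7 + 3 + 3 + 9 = 73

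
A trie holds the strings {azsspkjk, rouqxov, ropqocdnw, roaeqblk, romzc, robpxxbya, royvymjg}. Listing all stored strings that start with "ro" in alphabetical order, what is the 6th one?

Filter for "ro…" and sort: "roaeqblk", "robpxxbya", "romzc", "ropqocdnw", "rouqxov", "royvymjg"
Position 6: royvymjg

royvymjg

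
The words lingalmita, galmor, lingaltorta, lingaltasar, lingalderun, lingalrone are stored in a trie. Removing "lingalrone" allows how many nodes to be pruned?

4

A node on "lingalrone"'s path can go only if nothing else ends at it or branches off below it.
The suffix "rone" (4 nodes) is used only by "lingalrone"; the node for "lingal" still has the child "m", so pruning stops there.
Nodes removed: 4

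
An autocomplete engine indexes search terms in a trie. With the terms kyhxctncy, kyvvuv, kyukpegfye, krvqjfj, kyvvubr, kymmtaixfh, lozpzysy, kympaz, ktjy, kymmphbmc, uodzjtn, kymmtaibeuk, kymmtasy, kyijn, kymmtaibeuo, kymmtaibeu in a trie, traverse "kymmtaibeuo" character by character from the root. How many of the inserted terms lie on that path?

Check each prefix of "kymmtaibeuo" against the stored set — each match is an end-marker on the path.
Prefixes of the query that are stored words: "kymmtaibeu", "kymmtaibeuo"
Count: 2

2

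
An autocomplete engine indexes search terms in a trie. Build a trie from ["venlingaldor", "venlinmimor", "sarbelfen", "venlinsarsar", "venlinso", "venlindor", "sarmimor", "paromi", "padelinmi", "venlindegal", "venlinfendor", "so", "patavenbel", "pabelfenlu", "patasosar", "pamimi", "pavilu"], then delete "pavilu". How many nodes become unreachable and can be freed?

A node on "pavilu"'s path can go only if nothing else ends at it or branches off below it.
The suffix "vilu" (4 nodes) is used only by "pavilu"; the node for "pa" still has the child "r", so pruning stops there.
Nodes removed: 4

4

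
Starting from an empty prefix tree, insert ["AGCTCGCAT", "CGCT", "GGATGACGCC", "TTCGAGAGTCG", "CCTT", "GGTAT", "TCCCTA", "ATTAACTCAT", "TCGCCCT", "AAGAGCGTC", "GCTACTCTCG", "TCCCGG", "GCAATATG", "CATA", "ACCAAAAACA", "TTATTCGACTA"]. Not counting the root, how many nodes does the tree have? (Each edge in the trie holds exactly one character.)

105

Trace insertions, counting only characters that open a new branch:
  "AGCTCGCAT" → 9 new (A, G, C, T, C, G, C, A, T)
  "CGCT" → 4 new (C, G, C, T)
  "GGATGACGCC" → 10 new (G, G, A, T, G, A, C, G, C, C)
  "TTCGAGAGTCG" → 11 new (T, T, C, G, A, G, A, G, T, C, G)
  "CCTT" → prefix "C" already present; 3 new (C, T, T)
  "GGTAT" → prefix "GG" already present; 3 new (T, A, T)
  "TCCCTA" → prefix "T" already present; 5 new (C, C, C, T, A)
  "ATTAACTCAT" → prefix "A" already present; 9 new (T, T, A, A, C, T, C, A, T)
  "TCGCCCT" → prefix "TC" already present; 5 new (G, C, C, C, T)
  "AAGAGCGTC" → prefix "A" already present; 8 new (A, G, A, G, C, G, T, C)
  "GCTACTCTCG" → prefix "G" already present; 9 new (C, T, A, C, T, C, T, C, G)
  "TCCCGG" → prefix "TCCC" already present; 2 new (G, G)
  "GCAATATG" → prefix "GC" already present; 6 new (A, A, T, A, T, G)
  "CATA" → prefix "C" already present; 3 new (A, T, A)
  "ACCAAAAACA" → prefix "A" already present; 9 new (C, C, A, A, A, A, A, C, A)
  "TTATTCGACTA" → prefix "TT" already present; 9 new (A, T, T, C, G, A, C, T, A)
Total nodes = 9 + 4 + 10 + 11 + 3 + 3 + 5 + 9 + 5 + 8 + 9 + 2 + 6 + 3 + 9 + 9 = 105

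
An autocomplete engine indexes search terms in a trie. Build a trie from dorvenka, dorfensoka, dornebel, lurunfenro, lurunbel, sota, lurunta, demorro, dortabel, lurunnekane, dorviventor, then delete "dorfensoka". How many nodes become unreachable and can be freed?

7

Walk "dorfensoka" from the leaf back toward the root, removing each node that no remaining word uses.
The suffix "fensoka" (7 nodes) is used only by "dorfensoka"; the node for "dor" still has the child "v", so pruning stops there.
Nodes removed: 7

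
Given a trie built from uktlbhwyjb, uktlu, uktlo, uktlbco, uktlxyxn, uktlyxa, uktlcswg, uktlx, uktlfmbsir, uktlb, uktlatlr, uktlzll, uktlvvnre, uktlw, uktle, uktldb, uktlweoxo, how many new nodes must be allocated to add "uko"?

1

The longest prefix of "uko" already in the trie is "uk" (length 2).
So 3 − 2 = 1 new nodes.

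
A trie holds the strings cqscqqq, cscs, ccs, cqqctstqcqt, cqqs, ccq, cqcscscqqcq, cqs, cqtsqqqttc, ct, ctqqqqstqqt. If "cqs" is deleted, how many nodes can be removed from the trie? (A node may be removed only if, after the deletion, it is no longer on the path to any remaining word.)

0

Walk "cqs" from the leaf back toward the root, removing each node that no remaining word uses.
Every node on "cqs" is still needed (e.g. by "cqscqqq"), so nothing is freed.
Nodes removed: 0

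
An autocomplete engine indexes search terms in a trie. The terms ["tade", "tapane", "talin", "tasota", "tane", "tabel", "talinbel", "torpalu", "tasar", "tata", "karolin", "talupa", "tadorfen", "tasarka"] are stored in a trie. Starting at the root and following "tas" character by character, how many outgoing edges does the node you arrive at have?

Follow the path "tas" to its node, then look at its outgoing edges.
Characters that immediately follow "tas" among the stored strings: {a, o}.
That node has 2 child edges.

2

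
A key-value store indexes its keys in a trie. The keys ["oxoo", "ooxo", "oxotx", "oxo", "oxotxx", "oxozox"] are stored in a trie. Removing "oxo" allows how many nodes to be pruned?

Walk "oxo" from the leaf back toward the root, removing each node that no remaining word uses.
Every node on "oxo" is still needed (e.g. by "oxoo"), so nothing is freed.
Nodes removed: 0

0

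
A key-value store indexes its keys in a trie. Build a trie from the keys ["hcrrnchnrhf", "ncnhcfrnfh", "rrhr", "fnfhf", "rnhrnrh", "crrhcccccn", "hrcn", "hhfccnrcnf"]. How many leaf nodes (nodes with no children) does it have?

8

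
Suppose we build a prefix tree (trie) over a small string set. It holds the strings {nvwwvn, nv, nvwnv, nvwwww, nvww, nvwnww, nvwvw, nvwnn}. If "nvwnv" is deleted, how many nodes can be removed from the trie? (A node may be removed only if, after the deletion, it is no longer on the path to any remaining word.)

After clearing the end-marker at "nvwnv", prune upward until reaching a node still needed by another word.
The suffix "v" (1 node) is used only by "nvwnv"; the node for "nvwn" still has the child "w", so pruning stops there.
Nodes removed: 1

1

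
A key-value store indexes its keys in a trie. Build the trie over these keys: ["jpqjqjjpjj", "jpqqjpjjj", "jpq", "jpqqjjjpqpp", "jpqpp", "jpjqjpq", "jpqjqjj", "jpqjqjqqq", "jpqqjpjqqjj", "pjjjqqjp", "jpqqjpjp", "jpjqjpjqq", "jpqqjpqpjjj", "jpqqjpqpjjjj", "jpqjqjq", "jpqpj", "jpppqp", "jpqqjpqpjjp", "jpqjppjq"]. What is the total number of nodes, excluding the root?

Trace insertions, counting only characters that open a new branch:
  "jpqjqjjpjj" → 10 new (j, p, q, j, q, j, j, p, j, j)
  "jpqqjpjjj" → prefix "jpq" already present; 6 new (q, j, p, j, j, j)
  "jpq" → prefix "jpq" already present; 0 new (none)
  "jpqqjjjpqpp" → prefix "jpqqj" already present; 6 new (j, j, p, q, p, p)
  "jpqpp" → prefix "jpq" already present; 2 new (p, p)
  "jpjqjpq" → prefix "jp" already present; 5 new (j, q, j, p, q)
  "jpqjqjj" → prefix "jpqjqjj" already present; 0 new (none)
  "jpqjqjqqq" → prefix "jpqjqj" already present; 3 new (q, q, q)
  "jpqqjpjqqjj" → prefix "jpqqjpj" already present; 4 new (q, q, j, j)
  "pjjjqqjp" → 8 new (p, j, j, j, q, q, j, p)
  "jpqqjpjp" → prefix "jpqqjpj" already present; 1 new (p)
  "jpjqjpjqq" → prefix "jpjqjp" already present; 3 new (j, q, q)
  "jpqqjpqpjjj" → prefix "jpqqjp" already present; 5 new (q, p, j, j, j)
  "jpqqjpqpjjjj" → prefix "jpqqjpqpjjj" already present; 1 new (j)
  "jpqjqjq" → prefix "jpqjqjq" already present; 0 new (none)
  "jpqpj" → prefix "jpqp" already present; 1 new (j)
  "jpppqp" → prefix "jp" already present; 4 new (p, p, q, p)
  "jpqqjpqpjjp" → prefix "jpqqjpqpjj" already present; 1 new (p)
  "jpqjppjq" → prefix "jpqj" already present; 4 new (p, p, j, q)
Total nodes = 10 + 6 + 0 + 6 + 2 + 5 + 0 + 3 + 4 + 8 + 1 + 3 + 5 + 1 + 0 + 1 + 4 + 1 + 4 = 64

64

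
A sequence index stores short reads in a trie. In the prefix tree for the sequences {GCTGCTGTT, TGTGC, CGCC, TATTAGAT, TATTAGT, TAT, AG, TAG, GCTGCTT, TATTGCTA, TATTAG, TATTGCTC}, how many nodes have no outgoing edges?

10

Leaves are exactly the stored words that no other stored word extends.
Those words: "AG", "CGCC", "GCTGCTGTT", "GCTGCTT", "TAG", "TATTAGAT", "TATTAGT", "TATTGCTA", "TATTGCTC", "TGTGC"
Leaf count: 10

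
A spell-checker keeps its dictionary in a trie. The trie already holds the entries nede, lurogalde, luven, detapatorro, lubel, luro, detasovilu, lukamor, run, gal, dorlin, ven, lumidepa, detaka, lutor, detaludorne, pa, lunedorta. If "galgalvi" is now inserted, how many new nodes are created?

5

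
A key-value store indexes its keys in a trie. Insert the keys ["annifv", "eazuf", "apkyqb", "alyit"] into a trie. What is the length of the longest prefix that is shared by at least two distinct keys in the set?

1

The deepest shared node is where two words last agree before diverging.
"alyit" and "annifv" agree on "a" (1 characters) before diverging; nothing deeper is shared.
Longest shared-prefix length: 1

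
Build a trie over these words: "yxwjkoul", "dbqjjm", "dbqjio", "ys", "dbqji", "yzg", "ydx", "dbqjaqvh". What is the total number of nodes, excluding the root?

25

For each word, the new-node count is its length minus the longest prefix already in the trie:
  "yxwjkoul" → 8 new (y, x, w, j, k, o, u, l)
  "dbqjjm" → 6 new (d, b, q, j, j, m)
  "dbqjio" → prefix "dbqj" already present; 2 new (i, o)
  "ys" → prefix "y" already present; 1 new (s)
  "dbqji" → prefix "dbqji" already present; 0 new (none)
  "yzg" → prefix "y" already present; 2 new (z, g)
  "ydx" → prefix "y" already present; 2 new (d, x)
  "dbqjaqvh" → prefix "dbqj" already present; 4 new (a, q, v, h)
Total nodes = 8 + 6 + 2 + 1 + 0 + 2 + 2 + 4 = 25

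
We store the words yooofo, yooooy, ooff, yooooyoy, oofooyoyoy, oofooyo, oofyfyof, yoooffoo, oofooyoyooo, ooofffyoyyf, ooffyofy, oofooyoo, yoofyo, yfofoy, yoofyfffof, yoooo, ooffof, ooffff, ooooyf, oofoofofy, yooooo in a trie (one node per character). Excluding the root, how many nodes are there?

Count nodes per top-level branch (shared prefixes stored once):
  'o'-branch (ooff, ooffff, ooffof, ooffyofy, oofoofofy, oofooyo, oofooyoo, oofooyoyooo, oofooyoyoy, oofyfyof, ooofffyoyyf, ooooyf): 43 nodes
  'y'-branch (yfofoy, yoofyfffof, yoofyo, yoooffoo, yooofo, yoooo, yooooo, yooooy, yooooyoy): 27 nodes
Sum: 70

70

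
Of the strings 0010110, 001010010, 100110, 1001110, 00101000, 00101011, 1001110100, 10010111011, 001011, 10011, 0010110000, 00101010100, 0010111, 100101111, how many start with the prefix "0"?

8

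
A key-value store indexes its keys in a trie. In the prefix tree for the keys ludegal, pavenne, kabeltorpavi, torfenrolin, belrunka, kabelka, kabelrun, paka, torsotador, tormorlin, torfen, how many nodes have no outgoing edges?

Leaves are exactly the stored words that no other stored word extends.
Those words: "belrunka", "kabelka", "kabelrun", "kabeltorpavi", "ludegal", "paka", "pavenne", "torfenrolin", "tormorlin", "torsotador"
Leaf count: 10

10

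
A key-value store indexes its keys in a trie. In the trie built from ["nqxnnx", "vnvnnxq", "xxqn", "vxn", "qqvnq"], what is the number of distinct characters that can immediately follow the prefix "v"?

Follow the path "v" to its node, then look at its outgoing edges.
Characters that immediately follow "v" among the stored strings: {n, x}.
That node has 2 child edges.

2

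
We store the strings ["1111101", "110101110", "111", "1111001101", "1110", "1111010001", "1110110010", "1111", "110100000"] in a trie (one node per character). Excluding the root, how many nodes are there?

Insert word by word; a character creates a node only if that edge doesn't already exist:
  "1111101" → 7 new (1, 1, 1, 1, 1, 0, 1)
  "110101110" → prefix "11" already present; 7 new (0, 1, 0, 1, 1, 1, 0)
  "111" → prefix "111" already present; 0 new (none)
  "1111001101" → prefix "1111" already present; 6 new (0, 0, 1, 1, 0, 1)
  "1110" → prefix "111" already present; 1 new (0)
  "1111010001" → prefix "11110" already present; 5 new (1, 0, 0, 0, 1)
  "1110110010" → prefix "1110" already present; 6 new (1, 1, 0, 0, 1, 0)
  "1111" → prefix "1111" already present; 0 new (none)
  "110100000" → prefix "11010" already present; 4 new (0, 0, 0, 0)
Total nodes = 7 + 7 + 0 + 6 + 1 + 5 + 6 + 0 + 4 = 36

36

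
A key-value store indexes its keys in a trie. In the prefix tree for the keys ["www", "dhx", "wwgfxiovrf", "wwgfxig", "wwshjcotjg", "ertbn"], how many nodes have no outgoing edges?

6

Leaves are exactly the stored words that no other stored word extends.
Those words: "dhx", "ertbn", "wwgfxig", "wwgfxiovrf", "wwshjcotjg", "www"
Leaf count: 6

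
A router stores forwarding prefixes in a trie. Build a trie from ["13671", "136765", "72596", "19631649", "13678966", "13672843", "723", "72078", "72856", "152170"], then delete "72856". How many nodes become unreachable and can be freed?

A node on "72856"'s path can go only if nothing else ends at it or branches off below it.
The suffix "856" (3 nodes) is used only by "72856"; the node for "72" still has the child "5", so pruning stops there.
Nodes removed: 3

3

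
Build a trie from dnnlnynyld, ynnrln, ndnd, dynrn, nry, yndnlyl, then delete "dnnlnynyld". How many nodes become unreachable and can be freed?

9

After clearing the end-marker at "dnnlnynyld", prune upward until reaching a node still needed by another word.
The suffix "nnlnynyld" (9 nodes) is used only by "dnnlnynyld"; the node for "d" still has the child "y", so pruning stops there.
Nodes removed: 9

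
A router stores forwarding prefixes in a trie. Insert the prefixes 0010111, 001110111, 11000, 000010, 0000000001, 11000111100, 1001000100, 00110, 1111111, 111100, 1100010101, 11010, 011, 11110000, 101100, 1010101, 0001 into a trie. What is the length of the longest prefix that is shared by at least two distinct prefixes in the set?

Equivalently: take the maximum, over all pairs, of their longest common prefix length.
e.g. "1100010101" and "11000111100" share the prefix "110001" of length 6; no pair shares a longer one.
Longest shared-prefix length: 6

6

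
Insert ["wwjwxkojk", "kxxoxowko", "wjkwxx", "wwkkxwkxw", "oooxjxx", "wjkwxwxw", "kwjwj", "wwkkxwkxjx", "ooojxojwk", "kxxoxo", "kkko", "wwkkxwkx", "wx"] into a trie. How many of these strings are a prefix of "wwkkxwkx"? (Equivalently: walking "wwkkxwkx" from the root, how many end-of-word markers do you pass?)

1

Traverse "wwkkxwkx" character by character; count nodes along the way that are marked as word ends.
Prefixes of the query that are stored words: "wwkkxwkx"
Count: 1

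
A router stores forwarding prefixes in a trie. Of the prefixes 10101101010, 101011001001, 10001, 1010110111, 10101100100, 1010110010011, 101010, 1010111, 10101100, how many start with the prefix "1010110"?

6

Walk to "1010110"; the words in its subtree are exactly those with that prefix.
Matches: "10101100", "10101100100", "101011001001", "1010110010011", "10101101010", "1010110111"
Count: 6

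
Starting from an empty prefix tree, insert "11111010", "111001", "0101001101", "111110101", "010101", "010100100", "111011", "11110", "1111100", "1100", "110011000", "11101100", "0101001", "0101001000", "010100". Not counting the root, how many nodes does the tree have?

39

Count nodes per top-level branch (shared prefixes stored once):
  '0'-branch (010100, 0101001, 010100100, 0101001000, 0101001101, 010101): 14 nodes
  '1'-branch (1100, 110011000, 111001, 111011, 11101100, 11110, 1111100, 11111010, 111110101): 25 nodes
Sum: 39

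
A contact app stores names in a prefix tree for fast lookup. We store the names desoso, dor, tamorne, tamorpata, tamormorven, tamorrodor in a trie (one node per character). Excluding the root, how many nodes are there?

30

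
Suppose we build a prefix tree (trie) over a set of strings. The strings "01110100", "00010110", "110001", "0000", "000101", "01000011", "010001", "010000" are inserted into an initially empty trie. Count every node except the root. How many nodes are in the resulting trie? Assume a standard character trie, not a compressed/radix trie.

29

Insert word by word; a character creates a node only if that edge doesn't already exist:
  "01110100" → 8 new (0, 1, 1, 1, 0, 1, 0, 0)
  "00010110" → prefix "0" already present; 7 new (0, 0, 1, 0, 1, 1, 0)
  "110001" → 6 new (1, 1, 0, 0, 0, 1)
  "0000" → prefix "000" already present; 1 new (0)
  "000101" → prefix "000101" already present; 0 new (none)
  "01000011" → prefix "01" already present; 6 new (0, 0, 0, 0, 1, 1)
  "010001" → prefix "01000" already present; 1 new (1)
  "010000" → prefix "010000" already present; 0 new (none)
Total nodes = 8 + 7 + 6 + 1 + 0 + 6 + 1 + 0 = 29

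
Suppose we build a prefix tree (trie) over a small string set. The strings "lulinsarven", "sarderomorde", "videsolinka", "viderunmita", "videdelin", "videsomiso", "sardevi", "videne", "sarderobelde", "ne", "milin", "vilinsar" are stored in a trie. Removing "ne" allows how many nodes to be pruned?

2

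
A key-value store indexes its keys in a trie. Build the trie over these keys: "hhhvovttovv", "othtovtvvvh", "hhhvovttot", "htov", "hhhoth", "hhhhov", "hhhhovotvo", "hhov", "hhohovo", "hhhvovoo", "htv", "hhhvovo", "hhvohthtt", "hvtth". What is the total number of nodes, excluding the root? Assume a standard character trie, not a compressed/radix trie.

Insert word by word; a character creates a node only if that edge doesn't already exist:
  "hhhvovttovv" → 11 new (h, h, h, v, o, v, t, t, o, v, v)
  "othtovtvvvh" → 11 new (o, t, h, t, o, v, t, v, v, v, h)
  "hhhvovttot" → prefix "hhhvovtto" already present; 1 new (t)
  "htov" → prefix "h" already present; 3 new (t, o, v)
  "hhhoth" → prefix "hhh" already present; 3 new (o, t, h)
  "hhhhov" → prefix "hhh" already present; 3 new (h, o, v)
  "hhhhovotvo" → prefix "hhhhov" already present; 4 new (o, t, v, o)
  "hhov" → prefix "hh" already present; 2 new (o, v)
  "hhohovo" → prefix "hho" already present; 4 new (h, o, v, o)
  "hhhvovoo" → prefix "hhhvov" already present; 2 new (o, o)
  "htv" → prefix "ht" already present; 1 new (v)
  "hhhvovo" → prefix "hhhvovo" already present; 0 new (none)
  "hhvohthtt" → prefix "hh" already present; 7 new (v, o, h, t, h, t, t)
  "hvtth" → prefix "h" already present; 4 new (v, t, t, h)
Total nodes = 11 + 11 + 1 + 3 + 3 + 3 + 4 + 2 + 4 + 2 + 1 + 0 + 7 + 4 = 56

56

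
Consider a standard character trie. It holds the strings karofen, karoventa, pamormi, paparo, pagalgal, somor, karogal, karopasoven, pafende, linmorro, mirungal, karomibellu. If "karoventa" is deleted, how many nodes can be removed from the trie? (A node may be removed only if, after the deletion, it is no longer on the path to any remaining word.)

5

Walk "karoventa" from the leaf back toward the root, removing each node that no remaining word uses.
The suffix "venta" (5 nodes) is used only by "karoventa"; the node for "karo" still has the child "f", so pruning stops there.
Nodes removed: 5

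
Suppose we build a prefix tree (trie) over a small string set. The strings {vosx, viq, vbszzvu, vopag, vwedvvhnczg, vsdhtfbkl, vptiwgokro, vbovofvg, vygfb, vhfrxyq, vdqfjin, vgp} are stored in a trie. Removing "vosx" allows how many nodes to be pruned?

Walk "vosx" from the leaf back toward the root, removing each node that no remaining word uses.
The suffix "sx" (2 nodes) is used only by "vosx"; the node for "vo" still has the child "p", so pruning stops there.
Nodes removed: 2

2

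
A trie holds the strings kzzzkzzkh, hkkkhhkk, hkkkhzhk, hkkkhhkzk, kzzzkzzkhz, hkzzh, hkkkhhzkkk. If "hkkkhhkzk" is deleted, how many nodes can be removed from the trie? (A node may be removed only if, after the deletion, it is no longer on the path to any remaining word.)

2

Walk "hkkkhhkzk" from the leaf back toward the root, removing each node that no remaining word uses.
The suffix "zk" (2 nodes) is used only by "hkkkhhkzk"; the node for "hkkkhhk" still has the child "k", so pruning stops there.
Nodes removed: 2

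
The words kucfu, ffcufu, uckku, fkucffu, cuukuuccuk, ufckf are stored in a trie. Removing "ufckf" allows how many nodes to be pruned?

Walk "ufckf" from the leaf back toward the root, removing each node that no remaining word uses.
The suffix "fckf" (4 nodes) is used only by "ufckf"; the node for "u" still has the child "c", so pruning stops there.
Nodes removed: 4

4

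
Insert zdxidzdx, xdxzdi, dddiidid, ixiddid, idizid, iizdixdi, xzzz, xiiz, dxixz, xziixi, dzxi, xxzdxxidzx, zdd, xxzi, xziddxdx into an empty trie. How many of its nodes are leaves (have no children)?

15

A leaf is a node with no children — equivalently, the end of a word that is not a proper prefix of any other stored word.
Those words: "dddiidid", "dxixz", "dzxi", "idizid", "iizdixdi", "ixiddid", "xdxzdi", "xiiz", "xxzdxxidzx", "xxzi", "xziddxdx", "xziixi", "xzzz", "zdd", "zdxidzdx"
Leaf count: 15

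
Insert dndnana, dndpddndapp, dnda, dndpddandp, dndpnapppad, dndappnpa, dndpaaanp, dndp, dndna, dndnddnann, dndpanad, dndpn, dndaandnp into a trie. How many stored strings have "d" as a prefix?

13

Filter for entries beginning with "d":
Words under "d": dnda, dndaandnp, dndappnpa, dndna, dndnana, dndnddnann, dndp, dndpaaanp, dndpanad, dndpddandp, dndpddndapp, dndpn, dndpnapppad
Count: 13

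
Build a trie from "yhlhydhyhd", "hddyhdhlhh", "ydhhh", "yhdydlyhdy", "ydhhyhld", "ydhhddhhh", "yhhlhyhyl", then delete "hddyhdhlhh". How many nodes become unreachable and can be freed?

10

After clearing the end-marker at "hddyhdhlhh", prune upward until reaching a node still needed by another word.
No other word shares any prefix with "hddyhdhlhh", so all 10 of its nodes go.
Nodes removed: 10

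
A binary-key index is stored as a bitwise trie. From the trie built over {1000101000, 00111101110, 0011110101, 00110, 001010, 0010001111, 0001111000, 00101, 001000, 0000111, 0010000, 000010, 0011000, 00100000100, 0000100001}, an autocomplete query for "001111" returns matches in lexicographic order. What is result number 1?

DFS of the "001111" subtree visits, in order: "0011110101", "00111101110"
Position 1: 0011110101

0011110101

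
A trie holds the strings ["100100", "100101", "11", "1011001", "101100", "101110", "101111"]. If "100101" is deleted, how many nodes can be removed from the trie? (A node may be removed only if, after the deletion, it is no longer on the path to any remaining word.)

1

Walk "100101" from the leaf back toward the root, removing each node that no remaining word uses.
The suffix "1" (1 node) is used only by "100101"; the node for "10010" still has the child "0", so pruning stops there.
Nodes removed: 1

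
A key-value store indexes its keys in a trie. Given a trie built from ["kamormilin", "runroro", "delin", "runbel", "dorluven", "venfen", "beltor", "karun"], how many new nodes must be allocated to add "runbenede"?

4

The longest prefix of "runbenede" already in the trie is "runbe" (length 5).
So 9 − 5 = 4 new nodes.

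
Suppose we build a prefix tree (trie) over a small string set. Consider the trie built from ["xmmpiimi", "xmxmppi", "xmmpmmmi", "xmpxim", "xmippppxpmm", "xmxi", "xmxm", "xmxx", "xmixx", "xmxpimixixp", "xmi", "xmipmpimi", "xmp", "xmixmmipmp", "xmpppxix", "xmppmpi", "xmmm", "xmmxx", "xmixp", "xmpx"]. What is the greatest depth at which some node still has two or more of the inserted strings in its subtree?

The deepest shared node is where two words last agree before diverging.
"xmipmpimi" and "xmippppxpmm" agree on "xmip" (4 characters) before diverging; nothing deeper is shared.
Longest shared-prefix length: 4

4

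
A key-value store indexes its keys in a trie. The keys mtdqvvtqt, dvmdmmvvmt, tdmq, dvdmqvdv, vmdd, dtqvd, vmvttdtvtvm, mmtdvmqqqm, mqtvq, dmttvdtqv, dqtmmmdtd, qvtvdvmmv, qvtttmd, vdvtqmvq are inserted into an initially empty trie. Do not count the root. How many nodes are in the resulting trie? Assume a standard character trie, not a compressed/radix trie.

For each word, the new-node count is its length minus the longest prefix already in the trie:
  "mtdqvvtqt" → 9 new (m, t, d, q, v, v, t, q, t)
  "dvmdmmvvmt" → 10 new (d, v, m, d, m, m, v, v, m, t)
  "tdmq" → 4 new (t, d, m, q)
  "dvdmqvdv" → prefix "dv" already present; 6 new (d, m, q, v, d, v)
  "vmdd" → 4 new (v, m, d, d)
  "dtqvd" → prefix "d" already present; 4 new (t, q, v, d)
  "vmvttdtvtvm" → prefix "vm" already present; 9 new (v, t, t, d, t, v, t, v, m)
  "mmtdvmqqqm" → prefix "m" already present; 9 new (m, t, d, v, m, q, q, q, m)
  "mqtvq" → prefix "m" already present; 4 new (q, t, v, q)
  "dmttvdtqv" → prefix "d" already present; 8 new (m, t, t, v, d, t, q, v)
  "dqtmmmdtd" → prefix "d" already present; 8 new (q, t, m, m, m, d, t, d)
  "qvtvdvmmv" → 9 new (q, v, t, v, d, v, m, m, v)
  "qvtttmd" → prefix "qvt" already present; 4 new (t, t, m, d)
  "vdvtqmvq" → prefix "v" already present; 7 new (d, v, t, q, m, v, q)
Total nodes = 9 + 10 + 4 + 6 + 4 + 4 + 9 + 9 + 4 + 8 + 8 + 9 + 4 + 7 = 95

95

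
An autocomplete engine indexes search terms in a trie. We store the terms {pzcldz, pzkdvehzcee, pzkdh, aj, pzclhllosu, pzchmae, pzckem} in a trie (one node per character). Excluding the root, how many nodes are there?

Count nodes per top-level branch (shared prefixes stored once):
  'a'-branch (aj): 2 nodes
  'p'-branch (pzchmae, pzckem, pzcldz, pzclhllosu, pzkdh, pzkdvehzcee): 29 nodes
Sum: 31

31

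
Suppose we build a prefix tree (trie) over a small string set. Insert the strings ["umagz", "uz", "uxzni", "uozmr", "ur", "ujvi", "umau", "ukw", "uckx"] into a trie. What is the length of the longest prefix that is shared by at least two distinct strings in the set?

3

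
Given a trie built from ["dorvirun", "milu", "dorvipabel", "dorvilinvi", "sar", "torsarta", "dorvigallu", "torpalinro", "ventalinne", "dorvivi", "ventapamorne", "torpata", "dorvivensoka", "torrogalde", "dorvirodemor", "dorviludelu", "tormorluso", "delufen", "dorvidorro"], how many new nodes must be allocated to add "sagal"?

3

"sa" is already a path in the trie; the remaining "gal" must be added.
Each of the 3 remaining characters creates one node.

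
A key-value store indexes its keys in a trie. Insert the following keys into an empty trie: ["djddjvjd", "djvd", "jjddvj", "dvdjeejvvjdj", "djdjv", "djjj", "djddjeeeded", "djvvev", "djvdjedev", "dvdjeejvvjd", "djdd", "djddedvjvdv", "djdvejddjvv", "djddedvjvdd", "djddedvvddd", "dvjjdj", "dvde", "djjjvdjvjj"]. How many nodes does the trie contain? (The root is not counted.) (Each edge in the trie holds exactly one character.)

76

Trace insertions, counting only characters that open a new branch:
  "djddjvjd" → 8 new (d, j, d, d, j, v, j, d)
  "djvd" → prefix "dj" already present; 2 new (v, d)
  "jjddvj" → 6 new (j, j, d, d, v, j)
  "dvdjeejvvjdj" → prefix "d" already present; 11 new (v, d, j, e, e, j, v, v, j, d, j)
  "djdjv" → prefix "djd" already present; 2 new (j, v)
  "djjj" → prefix "dj" already present; 2 new (j, j)
  "djddjeeeded" → prefix "djddj" already present; 6 new (e, e, e, d, e, d)
  "djvvev" → prefix "djv" already present; 3 new (v, e, v)
  "djvdjedev" → prefix "djvd" already present; 5 new (j, e, d, e, v)
  "dvdjeejvvjd" → prefix "dvdjeejvvjd" already present; 0 new (none)
  "djdd" → prefix "djdd" already present; 0 new (none)
  "djddedvjvdv" → prefix "djdd" already present; 7 new (e, d, v, j, v, d, v)
  "djdvejddjvv" → prefix "djd" already present; 8 new (v, e, j, d, d, j, v, v)
  "djddedvjvdd" → prefix "djddedvjvd" already present; 1 new (d)
  "djddedvvddd" → prefix "djddedv" already present; 4 new (v, d, d, d)
  "dvjjdj" → prefix "dv" already present; 4 new (j, j, d, j)
  "dvde" → prefix "dvd" already present; 1 new (e)
  "djjjvdjvjj" → prefix "djjj" already present; 6 new (v, d, j, v, j, j)
Total nodes = 8 + 2 + 6 + 11 + 2 + 2 + 6 + 3 + 5 + 0 + 0 + 7 + 8 + 1 + 4 + 4 + 1 + 6 = 76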